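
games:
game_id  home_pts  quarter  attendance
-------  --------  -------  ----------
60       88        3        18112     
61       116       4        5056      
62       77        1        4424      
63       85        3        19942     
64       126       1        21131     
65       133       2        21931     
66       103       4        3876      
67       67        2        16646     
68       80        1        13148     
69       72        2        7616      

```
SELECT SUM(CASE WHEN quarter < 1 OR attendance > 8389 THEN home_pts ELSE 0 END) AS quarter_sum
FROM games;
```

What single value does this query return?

game_id=60: ✓ → 88
game_id=61: ✗
game_id=62: ✗
game_id=63: ✓ → 85
game_id=64: ✓ → 126
game_id=65: ✓ → 133
game_id=66: ✗
game_id=67: ✓ → 67
game_id=68: ✓ → 80
game_id=69: ✗
quarter_sum = 88 + 85 + 126 + 133 + 67 + 80 = 579

579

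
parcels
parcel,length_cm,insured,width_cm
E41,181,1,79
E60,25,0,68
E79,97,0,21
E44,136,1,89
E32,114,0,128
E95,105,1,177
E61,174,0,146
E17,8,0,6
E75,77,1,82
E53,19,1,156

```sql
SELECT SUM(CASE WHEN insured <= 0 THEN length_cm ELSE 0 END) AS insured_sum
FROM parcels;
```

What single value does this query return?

418

parcel=E41: ✗
parcel=E60: ✓ → 25
parcel=E79: ✓ → 97
parcel=E44: ✗
parcel=E32: ✓ → 114
parcel=E95: ✗
parcel=E61: ✓ → 174
parcel=E17: ✓ → 8
parcel=E75: ✗
parcel=E53: ✗
insured_sum = 25 + 97 + 114 + 174 + 8 = 418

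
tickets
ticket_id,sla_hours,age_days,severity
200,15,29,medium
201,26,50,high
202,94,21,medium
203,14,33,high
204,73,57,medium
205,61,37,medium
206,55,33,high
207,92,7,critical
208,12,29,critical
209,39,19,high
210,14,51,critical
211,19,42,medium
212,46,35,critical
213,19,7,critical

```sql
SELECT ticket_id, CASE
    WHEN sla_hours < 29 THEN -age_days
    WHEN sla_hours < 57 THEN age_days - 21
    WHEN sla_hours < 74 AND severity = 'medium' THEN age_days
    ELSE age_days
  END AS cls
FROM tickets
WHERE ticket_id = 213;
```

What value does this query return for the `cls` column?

ticket_id = 213: sla_hours=19, age_days=7, severity=critical.
sla_hours < 29 → true → -7

-7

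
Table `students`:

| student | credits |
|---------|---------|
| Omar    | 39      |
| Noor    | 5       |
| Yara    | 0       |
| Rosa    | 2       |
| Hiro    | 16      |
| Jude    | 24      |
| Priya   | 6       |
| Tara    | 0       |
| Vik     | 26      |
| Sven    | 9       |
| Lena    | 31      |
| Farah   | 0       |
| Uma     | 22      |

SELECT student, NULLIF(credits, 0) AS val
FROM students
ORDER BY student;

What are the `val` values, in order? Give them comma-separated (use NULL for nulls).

NULL, 16, 24, 31, 5, 39, 6, 2, 9, NULL, 22, 26, NULL

student=Farah: credits=0 vs 0: equal → NULL
student=Hiro: credits=16 vs 0: differ → 16
student=Jude: credits=24 vs 0: differ → 24
student=Lena: credits=31 vs 0: differ → 31
student=Noor: credits=5 vs 0: differ → 5
student=Omar: credits=39 vs 0: differ → 39
student=Priya: credits=6 vs 0: differ → 6
student=Rosa: credits=2 vs 0: differ → 2
student=Sven: credits=9 vs 0: differ → 9
student=Tara: credits=0 vs 0: equal → NULL
student=Uma: credits=22 vs 0: differ → 22
student=Vik: credits=26 vs 0: differ → 26
student=Yara: credits=0 vs 0: equal → NULL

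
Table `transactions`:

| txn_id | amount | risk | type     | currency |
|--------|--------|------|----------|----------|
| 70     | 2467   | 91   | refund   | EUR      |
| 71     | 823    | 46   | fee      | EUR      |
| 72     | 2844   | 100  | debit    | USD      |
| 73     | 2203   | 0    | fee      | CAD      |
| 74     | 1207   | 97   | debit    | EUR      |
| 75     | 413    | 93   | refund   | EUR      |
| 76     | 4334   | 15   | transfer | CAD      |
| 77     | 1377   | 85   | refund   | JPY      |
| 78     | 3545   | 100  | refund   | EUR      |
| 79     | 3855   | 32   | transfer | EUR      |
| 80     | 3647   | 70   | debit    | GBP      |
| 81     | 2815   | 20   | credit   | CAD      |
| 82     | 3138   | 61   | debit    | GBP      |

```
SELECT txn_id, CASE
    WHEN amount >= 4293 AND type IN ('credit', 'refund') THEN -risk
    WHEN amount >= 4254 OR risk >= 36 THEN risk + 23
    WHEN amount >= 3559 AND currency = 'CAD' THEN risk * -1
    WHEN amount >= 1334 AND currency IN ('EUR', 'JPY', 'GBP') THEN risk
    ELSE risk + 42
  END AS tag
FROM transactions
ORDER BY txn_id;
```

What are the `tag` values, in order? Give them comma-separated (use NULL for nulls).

txn_id=70: amount >= 4254 OR risk >= 36 → 114
txn_id=71: amount >= 4254 OR risk >= 36 → 69
txn_id=72: amount >= 4254 OR risk >= 36 → 123
txn_id=73: ELSE → 42
txn_id=74: amount >= 4254 OR risk >= 36 → 120
txn_id=75: amount >= 4254 OR risk >= 36 → 116
txn_id=76: amount >= 4254 OR risk >= 36 → 38
txn_id=77: amount >= 4254 OR risk >= 36 → 108
txn_id=78: amount >= 4254 OR risk >= 36 → 123
txn_id=79: amount >= 1334 AND currency IN ('EUR', 'JPY', 'GBP') → 32
txn_id=80: amount >= 4254 OR risk >= 36 → 93
txn_id=81: ELSE → 62
txn_id=82: amount >= 4254 OR risk >= 36 → 84

114, 69, 123, 42, 120, 116, 38, 108, 123, 32, 93, 62, 84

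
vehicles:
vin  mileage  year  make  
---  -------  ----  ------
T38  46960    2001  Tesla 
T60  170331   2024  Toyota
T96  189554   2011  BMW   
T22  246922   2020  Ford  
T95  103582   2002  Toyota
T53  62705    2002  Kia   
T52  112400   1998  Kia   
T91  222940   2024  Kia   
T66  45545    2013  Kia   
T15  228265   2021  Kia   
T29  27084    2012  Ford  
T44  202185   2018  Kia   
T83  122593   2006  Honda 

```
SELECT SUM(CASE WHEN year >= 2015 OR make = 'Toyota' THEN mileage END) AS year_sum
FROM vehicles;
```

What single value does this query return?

vin=T38: ✗
vin=T60: ✓ → 170331
vin=T96: ✗
vin=T22: ✓ → 246922
vin=T95: ✓ → 103582
vin=T53: ✗
vin=T52: ✗
vin=T91: ✓ → 222940
vin=T66: ✗
vin=T15: ✓ → 228265
vin=T29: ✗
vin=T44: ✓ → 202185
vin=T83: ✗
year_sum = 170331 + 246922 + 103582 + 222940 + 228265 + 202185 = 1174225

1174225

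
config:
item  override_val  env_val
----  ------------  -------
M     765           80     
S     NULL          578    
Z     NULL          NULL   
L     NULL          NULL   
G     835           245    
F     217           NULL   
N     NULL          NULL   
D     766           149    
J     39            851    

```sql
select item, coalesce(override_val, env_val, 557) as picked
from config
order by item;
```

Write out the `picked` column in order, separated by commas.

item=D: override_val=766 → 766
item=F: override_val=217 → 217
item=G: override_val=835 → 835
item=J: override_val=39 → 39
item=L: override_val=NULL, env_val=NULL, → literal 557 → 557
item=M: override_val=765 → 765
item=N: override_val=NULL, env_val=NULL, → literal 557 → 557
item=S: override_val=NULL, env_val=578 → 578
item=Z: override_val=NULL, env_val=NULL, → literal 557 → 557

766, 217, 835, 39, 557, 765, 557, 578, 557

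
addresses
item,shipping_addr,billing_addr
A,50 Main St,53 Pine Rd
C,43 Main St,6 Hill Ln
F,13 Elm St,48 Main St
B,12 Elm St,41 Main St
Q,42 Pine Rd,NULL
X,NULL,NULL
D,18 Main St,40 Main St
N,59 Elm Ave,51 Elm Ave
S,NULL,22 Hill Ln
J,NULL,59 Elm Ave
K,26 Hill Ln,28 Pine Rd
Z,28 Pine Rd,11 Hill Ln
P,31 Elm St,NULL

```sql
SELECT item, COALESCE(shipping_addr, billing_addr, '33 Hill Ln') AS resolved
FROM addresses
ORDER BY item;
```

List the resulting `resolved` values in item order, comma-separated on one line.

50 Main St, 12 Elm St, 43 Main St, 18 Main St, 13 Elm St, 59 Elm Ave, 26 Hill Ln, 59 Elm Ave, 31 Elm St, 42 Pine Rd, 22 Hill Ln, 33 Hill Ln, 28 Pine Rd

item=A: shipping_addr=50 Main St → 50 Main St
item=B: shipping_addr=12 Elm St → 12 Elm St
item=C: shipping_addr=43 Main St → 43 Main St
item=D: shipping_addr=18 Main St → 18 Main St
item=F: shipping_addr=13 Elm St → 13 Elm St
item=J: shipping_addr=NULL, billing_addr=59 Elm Ave → 59 Elm Ave
item=K: shipping_addr=26 Hill Ln → 26 Hill Ln
item=N: shipping_addr=59 Elm Ave → 59 Elm Ave
item=P: shipping_addr=31 Elm St → 31 Elm St
item=Q: shipping_addr=42 Pine Rd → 42 Pine Rd
item=S: shipping_addr=NULL, billing_addr=22 Hill Ln → 22 Hill Ln
item=X: shipping_addr=NULL, billing_addr=NULL, → literal 33 Hill Ln → 33 Hill Ln
item=Z: shipping_addr=28 Pine Rd → 28 Pine Rd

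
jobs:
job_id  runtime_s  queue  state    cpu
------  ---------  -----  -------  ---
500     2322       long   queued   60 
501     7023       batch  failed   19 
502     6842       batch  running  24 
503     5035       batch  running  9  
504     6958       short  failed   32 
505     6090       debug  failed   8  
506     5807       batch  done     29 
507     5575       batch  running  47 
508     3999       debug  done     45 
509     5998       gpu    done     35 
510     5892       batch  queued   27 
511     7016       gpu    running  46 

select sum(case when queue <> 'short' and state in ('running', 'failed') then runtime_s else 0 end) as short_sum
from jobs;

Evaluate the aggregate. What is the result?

job_id=500: ✗
job_id=501: ✓ → 7023
job_id=502: ✓ → 6842
job_id=503: ✓ → 5035
job_id=504: ✗
job_id=505: ✓ → 6090
job_id=506: ✗
job_id=507: ✓ → 5575
job_id=508: ✗
job_id=509: ✗
job_id=510: ✗
job_id=511: ✓ → 7016
short_sum = 7023 + 6842 + 5035 + 6090 + 5575 + 7016 = 37581

37581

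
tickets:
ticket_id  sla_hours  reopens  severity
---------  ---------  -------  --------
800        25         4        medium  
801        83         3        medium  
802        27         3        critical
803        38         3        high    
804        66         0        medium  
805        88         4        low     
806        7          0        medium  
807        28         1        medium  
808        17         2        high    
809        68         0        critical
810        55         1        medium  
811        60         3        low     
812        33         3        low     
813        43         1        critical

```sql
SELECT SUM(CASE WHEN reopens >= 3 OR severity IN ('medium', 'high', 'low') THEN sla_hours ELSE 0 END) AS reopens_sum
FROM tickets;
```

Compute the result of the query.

ticket_id=800: ✓ → 25
ticket_id=801: ✓ → 83
ticket_id=802: ✓ → 27
ticket_id=803: ✓ → 38
ticket_id=804: ✓ → 66
ticket_id=805: ✓ → 88
ticket_id=806: ✓ → 7
ticket_id=807: ✓ → 28
ticket_id=808: ✓ → 17
ticket_id=809: ✗
ticket_id=810: ✓ → 55
ticket_id=811: ✓ → 60
ticket_id=812: ✓ → 33
ticket_id=813: ✗
reopens_sum = 25 + 83 + 27 + 38 + 66 + 88 + 7 + 28 + 17 + 55 + 60 + 33 = 527

527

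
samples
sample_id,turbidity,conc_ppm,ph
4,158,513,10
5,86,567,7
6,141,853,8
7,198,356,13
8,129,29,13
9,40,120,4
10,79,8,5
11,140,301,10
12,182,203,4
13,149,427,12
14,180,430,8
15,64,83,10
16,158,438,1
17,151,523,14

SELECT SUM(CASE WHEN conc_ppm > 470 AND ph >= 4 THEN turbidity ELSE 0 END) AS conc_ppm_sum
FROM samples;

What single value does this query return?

536

sample_id=4: ✓ → 158
sample_id=5: ✓ → 86
sample_id=6: ✓ → 141
sample_id=7: ✗
sample_id=8: ✗
sample_id=9: ✗
sample_id=10: ✗
sample_id=11: ✗
sample_id=12: ✗
sample_id=13: ✗
sample_id=14: ✗
sample_id=15: ✗
sample_id=16: ✗
sample_id=17: ✓ → 151
conc_ppm_sum = 158 + 86 + 141 + 151 = 536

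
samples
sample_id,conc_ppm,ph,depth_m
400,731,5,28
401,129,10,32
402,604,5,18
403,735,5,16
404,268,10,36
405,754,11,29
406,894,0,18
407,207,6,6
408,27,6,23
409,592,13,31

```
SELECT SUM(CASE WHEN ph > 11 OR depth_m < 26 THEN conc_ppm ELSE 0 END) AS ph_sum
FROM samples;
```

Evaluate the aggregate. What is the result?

sample_id=400: ✗
sample_id=401: ✗
sample_id=402: ✓ → 604
sample_id=403: ✓ → 735
sample_id=404: ✗
sample_id=405: ✗
sample_id=406: ✓ → 894
sample_id=407: ✓ → 207
sample_id=408: ✓ → 27
sample_id=409: ✓ → 592
ph_sum = 604 + 735 + 894 + 207 + 27 + 592 = 3059

3059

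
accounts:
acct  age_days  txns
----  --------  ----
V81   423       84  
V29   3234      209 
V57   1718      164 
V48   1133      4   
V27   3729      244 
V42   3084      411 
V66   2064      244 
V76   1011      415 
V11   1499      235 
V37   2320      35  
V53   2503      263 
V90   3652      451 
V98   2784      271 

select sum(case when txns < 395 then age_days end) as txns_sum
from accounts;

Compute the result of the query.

acct=V81: ✓ → 423
acct=V29: ✓ → 3234
acct=V57: ✓ → 1718
acct=V48: ✓ → 1133
acct=V27: ✓ → 3729
acct=V42: ✗
acct=V66: ✓ → 2064
acct=V76: ✗
acct=V11: ✓ → 1499
acct=V37: ✓ → 2320
acct=V53: ✓ → 2503
acct=V90: ✗
acct=V98: ✓ → 2784
txns_sum = 423 + 3234 + 1718 + 1133 + 3729 + 2064 + 1499 + 2320 + 2503 + 2784 = 21407

21407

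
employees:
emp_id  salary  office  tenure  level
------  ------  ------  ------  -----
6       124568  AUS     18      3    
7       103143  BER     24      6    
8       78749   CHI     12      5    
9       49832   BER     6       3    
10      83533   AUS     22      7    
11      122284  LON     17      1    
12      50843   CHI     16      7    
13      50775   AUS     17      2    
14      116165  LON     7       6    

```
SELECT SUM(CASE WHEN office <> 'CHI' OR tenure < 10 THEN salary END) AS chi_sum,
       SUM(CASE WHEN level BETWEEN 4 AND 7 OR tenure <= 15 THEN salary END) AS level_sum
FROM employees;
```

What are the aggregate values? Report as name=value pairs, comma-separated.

chi_sum=650300, level_sum=482265

[chi_sum: office <> 'CHI' OR tenure < 10]
emp_id=6: ✓ → 124568
emp_id=7: ✓ → 103143
emp_id=8: ✗
emp_id=9: ✓ → 49832
emp_id=10: ✓ → 83533
emp_id=11: ✓ → 122284
emp_id=12: ✗
emp_id=13: ✓ → 50775
emp_id=14: ✓ → 116165
chi_sum = 124568 + 103143 + 49832 + 83533 + 122284 + 50775 + 116165 = 650300
—
[level_sum: level BETWEEN 4 AND 7 OR tenure <= 15]
emp_id=6: ✗
emp_id=7: ✓ → 103143
emp_id=8: ✓ → 78749
emp_id=9: ✓ → 49832
emp_id=10: ✓ → 83533
emp_id=11: ✗
emp_id=12: ✓ → 50843
emp_id=13: ✗
emp_id=14: ✓ → 116165
level_sum = 103143 + 78749 + 49832 + 83533 + 50843 + 116165 = 482265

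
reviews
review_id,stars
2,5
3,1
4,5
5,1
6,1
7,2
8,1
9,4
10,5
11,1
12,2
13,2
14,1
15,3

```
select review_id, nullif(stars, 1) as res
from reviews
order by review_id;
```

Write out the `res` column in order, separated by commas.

5, NULL, 5, NULL, NULL, 2, NULL, 4, 5, NULL, 2, 2, NULL, 3

review_id=2: stars=5 vs 1: differ → 5
review_id=3: stars=1 vs 1: equal → NULL
review_id=4: stars=5 vs 1: differ → 5
review_id=5: stars=1 vs 1: equal → NULL
review_id=6: stars=1 vs 1: equal → NULL
review_id=7: stars=2 vs 1: differ → 2
review_id=8: stars=1 vs 1: equal → NULL
review_id=9: stars=4 vs 1: differ → 4
review_id=10: stars=5 vs 1: differ → 5
review_id=11: stars=1 vs 1: equal → NULL
review_id=12: stars=2 vs 1: differ → 2
review_id=13: stars=2 vs 1: differ → 2
review_id=14: stars=1 vs 1: equal → NULL
review_id=15: stars=3 vs 1: differ → 3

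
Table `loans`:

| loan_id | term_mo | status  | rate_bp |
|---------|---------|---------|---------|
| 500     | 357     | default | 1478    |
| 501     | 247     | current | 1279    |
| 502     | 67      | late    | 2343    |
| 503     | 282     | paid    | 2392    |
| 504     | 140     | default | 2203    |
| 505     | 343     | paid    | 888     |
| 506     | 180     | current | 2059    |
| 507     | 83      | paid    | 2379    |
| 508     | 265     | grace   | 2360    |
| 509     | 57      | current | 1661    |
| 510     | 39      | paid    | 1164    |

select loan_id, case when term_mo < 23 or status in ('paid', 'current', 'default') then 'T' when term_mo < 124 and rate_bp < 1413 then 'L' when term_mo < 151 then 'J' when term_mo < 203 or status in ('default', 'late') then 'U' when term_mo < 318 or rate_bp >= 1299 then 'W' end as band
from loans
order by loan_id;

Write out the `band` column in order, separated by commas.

T, T, J, T, T, T, T, T, W, T, T

loan_id=500: term_mo < 23 or status in ('paid', 'current', 'default') → T
loan_id=501: term_mo < 23 or status in ('paid', 'current', 'default') → T
loan_id=502: term_mo < 151 → J
loan_id=503: term_mo < 23 or status in ('paid', 'current', 'default') → T
loan_id=504: term_mo < 23 or status in ('paid', 'current', 'default') → T
loan_id=505: term_mo < 23 or status in ('paid', 'current', 'default') → T
loan_id=506: term_mo < 23 or status in ('paid', 'current', 'default') → T
loan_id=507: term_mo < 23 or status in ('paid', 'current', 'default') → T
loan_id=508: term_mo < 318 or rate_bp >= 1299 → W
loan_id=509: term_mo < 23 or status in ('paid', 'current', 'default') → T
loan_id=510: term_mo < 23 or status in ('paid', 'current', 'default') → T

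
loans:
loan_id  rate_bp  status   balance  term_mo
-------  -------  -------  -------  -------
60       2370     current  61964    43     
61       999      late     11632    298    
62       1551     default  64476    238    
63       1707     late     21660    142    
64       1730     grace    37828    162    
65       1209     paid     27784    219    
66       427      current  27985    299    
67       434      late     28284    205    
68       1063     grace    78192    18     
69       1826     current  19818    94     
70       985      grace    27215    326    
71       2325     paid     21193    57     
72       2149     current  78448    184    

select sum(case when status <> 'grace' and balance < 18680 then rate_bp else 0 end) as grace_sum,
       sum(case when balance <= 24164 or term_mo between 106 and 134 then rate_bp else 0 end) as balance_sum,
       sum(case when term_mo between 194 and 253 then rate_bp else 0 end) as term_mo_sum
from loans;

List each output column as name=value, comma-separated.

grace_sum=999, balance_sum=6857, term_mo_sum=3194

[grace_sum: status <> 'grace' and balance < 18680]
loan_id=60: ✗
loan_id=61: ✓ → 999
loan_id=62: ✗
loan_id=63: ✗
loan_id=64: ✗
loan_id=65: ✗
loan_id=66: ✗
loan_id=67: ✗
loan_id=68: ✗
loan_id=69: ✗
loan_id=70: ✗
loan_id=71: ✗
loan_id=72: ✗
grace_sum = 999
—
[balance_sum: balance <= 24164 or term_mo between 106 and 134]
loan_id=60: ✗
loan_id=61: ✓ → 999
loan_id=62: ✗
loan_id=63: ✓ → 1707
loan_id=64: ✗
loan_id=65: ✗
loan_id=66: ✗
loan_id=67: ✗
loan_id=68: ✗
loan_id=69: ✓ → 1826
loan_id=70: ✗
loan_id=71: ✓ → 2325
loan_id=72: ✗
balance_sum = 999 + 1707 + 1826 + 2325 = 6857
—
[term_mo_sum: term_mo between 194 and 253]
loan_id=60: ✗
loan_id=61: ✗
loan_id=62: ✓ → 1551
loan_id=63: ✗
loan_id=64: ✗
loan_id=65: ✓ → 1209
loan_id=66: ✗
loan_id=67: ✓ → 434
loan_id=68: ✗
loan_id=69: ✗
loan_id=70: ✗
loan_id=71: ✗
loan_id=72: ✗
term_mo_sum = 1551 + 1209 + 434 = 3194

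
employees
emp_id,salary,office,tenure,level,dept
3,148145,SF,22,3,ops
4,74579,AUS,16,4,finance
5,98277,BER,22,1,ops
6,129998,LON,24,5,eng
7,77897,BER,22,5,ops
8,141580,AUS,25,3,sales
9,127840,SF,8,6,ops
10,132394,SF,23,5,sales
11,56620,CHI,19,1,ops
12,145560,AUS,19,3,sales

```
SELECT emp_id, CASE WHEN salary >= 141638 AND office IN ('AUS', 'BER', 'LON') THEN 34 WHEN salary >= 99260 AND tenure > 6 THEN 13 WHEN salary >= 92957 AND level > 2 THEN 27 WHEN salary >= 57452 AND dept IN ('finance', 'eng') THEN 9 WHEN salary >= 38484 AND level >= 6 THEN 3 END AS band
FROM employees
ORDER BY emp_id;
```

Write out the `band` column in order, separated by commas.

emp_id=3: salary >= 99260 AND tenure > 6 → 13
emp_id=4: salary >= 57452 AND dept IN ('finance', 'eng') → 9
emp_id=5: (no match → NULL) → NULL
emp_id=6: salary >= 99260 AND tenure > 6 → 13
emp_id=7: (no match → NULL) → NULL
emp_id=8: salary >= 99260 AND tenure > 6 → 13
emp_id=9: salary >= 99260 AND tenure > 6 → 13
emp_id=10: salary >= 99260 AND tenure > 6 → 13
emp_id=11: (no match → NULL) → NULL
emp_id=12: salary >= 141638 AND office IN ('AUS', 'BER', 'LON') → 34

13, 9, NULL, 13, NULL, 13, 13, 13, NULL, 34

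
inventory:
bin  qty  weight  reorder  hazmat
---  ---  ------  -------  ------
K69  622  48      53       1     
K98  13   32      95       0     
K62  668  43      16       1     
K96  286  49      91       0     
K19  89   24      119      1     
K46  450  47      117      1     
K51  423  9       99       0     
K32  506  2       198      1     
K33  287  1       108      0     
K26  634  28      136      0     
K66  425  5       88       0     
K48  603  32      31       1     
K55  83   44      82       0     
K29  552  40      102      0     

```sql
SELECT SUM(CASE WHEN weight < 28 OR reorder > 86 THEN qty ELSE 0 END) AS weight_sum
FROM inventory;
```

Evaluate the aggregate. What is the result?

bin=K69: ✗
bin=K98: ✓ → 13
bin=K62: ✗
bin=K96: ✓ → 286
bin=K19: ✓ → 89
bin=K46: ✓ → 450
bin=K51: ✓ → 423
bin=K32: ✓ → 506
bin=K33: ✓ → 287
bin=K26: ✓ → 634
bin=K66: ✓ → 425
bin=K48: ✗
bin=K55: ✗
bin=K29: ✓ → 552
weight_sum = 13 + 286 + 89 + 450 + 423 + 506 + 287 + 634 + 425 + 552 = 3665

3665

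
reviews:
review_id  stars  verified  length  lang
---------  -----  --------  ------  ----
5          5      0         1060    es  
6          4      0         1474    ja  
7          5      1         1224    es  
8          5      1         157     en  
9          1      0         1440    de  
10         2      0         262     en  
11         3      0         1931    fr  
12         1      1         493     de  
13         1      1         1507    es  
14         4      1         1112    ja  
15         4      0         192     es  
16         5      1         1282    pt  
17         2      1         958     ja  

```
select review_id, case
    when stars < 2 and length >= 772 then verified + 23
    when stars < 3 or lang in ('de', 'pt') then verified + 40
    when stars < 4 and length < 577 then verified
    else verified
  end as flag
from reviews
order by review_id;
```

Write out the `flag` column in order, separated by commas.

0, 0, 1, 1, 23, 40, 0, 41, 24, 1, 0, 41, 41

review_id=5: ELSE → 0
review_id=6: ELSE → 0
review_id=7: ELSE → 1
review_id=8: ELSE → 1
review_id=9: stars < 2 and length >= 772 → 23
review_id=10: stars < 3 or lang in ('de', 'pt') → 40
review_id=11: ELSE → 0
review_id=12: stars < 3 or lang in ('de', 'pt') → 41
review_id=13: stars < 2 and length >= 772 → 24
review_id=14: ELSE → 1
review_id=15: ELSE → 0
review_id=16: stars < 3 or lang in ('de', 'pt') → 41
review_id=17: stars < 3 or lang in ('de', 'pt') → 41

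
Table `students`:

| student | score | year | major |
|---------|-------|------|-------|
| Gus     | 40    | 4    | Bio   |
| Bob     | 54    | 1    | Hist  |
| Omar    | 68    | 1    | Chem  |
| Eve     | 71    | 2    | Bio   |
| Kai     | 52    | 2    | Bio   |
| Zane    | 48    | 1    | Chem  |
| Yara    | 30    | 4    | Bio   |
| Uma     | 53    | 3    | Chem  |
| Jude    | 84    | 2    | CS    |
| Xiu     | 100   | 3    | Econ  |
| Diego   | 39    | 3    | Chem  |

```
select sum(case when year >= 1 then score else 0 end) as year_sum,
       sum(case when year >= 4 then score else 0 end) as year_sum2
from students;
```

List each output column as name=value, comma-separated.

[year_sum: year >= 1]
student=Gus: ✓ → 40
student=Bob: ✓ → 54
student=Omar: ✓ → 68
student=Eve: ✓ → 71
student=Kai: ✓ → 52
student=Zane: ✓ → 48
student=Yara: ✓ → 30
student=Uma: ✓ → 53
student=Jude: ✓ → 84
student=Xiu: ✓ → 100
student=Diego: ✓ → 39
year_sum = 40 + 54 + 68 + 71 + 52 + 48 + 30 + 53 + 84 + 100 + 39 = 639
—
[year_sum2: year >= 4]
student=Gus: ✓ → 40
student=Bob: ✗
student=Omar: ✗
student=Eve: ✗
student=Kai: ✗
student=Zane: ✗
student=Yara: ✓ → 30
student=Uma: ✗
student=Jude: ✗
student=Xiu: ✗
student=Diego: ✗
year_sum2 = 40 + 30 = 70

year_sum=639, year_sum2=70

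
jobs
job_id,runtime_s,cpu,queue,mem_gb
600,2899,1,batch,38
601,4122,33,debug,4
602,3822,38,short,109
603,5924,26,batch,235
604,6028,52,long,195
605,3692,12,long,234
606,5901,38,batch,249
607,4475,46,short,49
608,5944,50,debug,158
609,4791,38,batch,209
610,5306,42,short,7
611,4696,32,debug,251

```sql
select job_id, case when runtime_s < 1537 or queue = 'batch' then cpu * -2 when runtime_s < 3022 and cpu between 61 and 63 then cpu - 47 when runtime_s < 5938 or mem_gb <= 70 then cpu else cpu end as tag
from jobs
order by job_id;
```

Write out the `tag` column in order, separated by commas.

job_id=600: runtime_s < 1537 or queue = 'batch' → -2
job_id=601: runtime_s < 5938 or mem_gb <= 70 → 33
job_id=602: runtime_s < 5938 or mem_gb <= 70 → 38
job_id=603: runtime_s < 1537 or queue = 'batch' → -52
job_id=604: ELSE → 52
job_id=605: runtime_s < 5938 or mem_gb <= 70 → 12
job_id=606: runtime_s < 1537 or queue = 'batch' → -76
job_id=607: runtime_s < 5938 or mem_gb <= 70 → 46
job_id=608: ELSE → 50
job_id=609: runtime_s < 1537 or queue = 'batch' → -76
job_id=610: runtime_s < 5938 or mem_gb <= 70 → 42
job_id=611: runtime_s < 5938 or mem_gb <= 70 → 32

-2, 33, 38, -52, 52, 12, -76, 46, 50, -76, 42, 32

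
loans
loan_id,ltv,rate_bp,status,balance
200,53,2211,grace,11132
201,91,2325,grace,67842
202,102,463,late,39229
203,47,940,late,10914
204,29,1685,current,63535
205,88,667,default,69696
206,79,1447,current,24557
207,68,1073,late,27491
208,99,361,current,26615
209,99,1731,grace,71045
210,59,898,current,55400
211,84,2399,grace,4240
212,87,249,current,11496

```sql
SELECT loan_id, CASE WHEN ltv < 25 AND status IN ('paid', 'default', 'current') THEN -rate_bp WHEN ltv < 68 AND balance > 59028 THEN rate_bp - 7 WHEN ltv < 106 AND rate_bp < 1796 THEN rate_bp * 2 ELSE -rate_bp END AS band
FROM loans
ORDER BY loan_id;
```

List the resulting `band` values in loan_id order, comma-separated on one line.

-2211, -2325, 926, 1880, 1678, 1334, 2894, 2146, 722, 3462, 1796, -2399, 498

loan_id=200: ELSE → -2211
loan_id=201: ELSE → -2325
loan_id=202: ltv < 106 AND rate_bp < 1796 → 926
loan_id=203: ltv < 106 AND rate_bp < 1796 → 1880
loan_id=204: ltv < 68 AND balance > 59028 → 1678
loan_id=205: ltv < 106 AND rate_bp < 1796 → 1334
loan_id=206: ltv < 106 AND rate_bp < 1796 → 2894
loan_id=207: ltv < 106 AND rate_bp < 1796 → 2146
loan_id=208: ltv < 106 AND rate_bp < 1796 → 722
loan_id=209: ltv < 106 AND rate_bp < 1796 → 3462
loan_id=210: ltv < 106 AND rate_bp < 1796 → 1796
loan_id=211: ELSE → -2399
loan_id=212: ltv < 106 AND rate_bp < 1796 → 498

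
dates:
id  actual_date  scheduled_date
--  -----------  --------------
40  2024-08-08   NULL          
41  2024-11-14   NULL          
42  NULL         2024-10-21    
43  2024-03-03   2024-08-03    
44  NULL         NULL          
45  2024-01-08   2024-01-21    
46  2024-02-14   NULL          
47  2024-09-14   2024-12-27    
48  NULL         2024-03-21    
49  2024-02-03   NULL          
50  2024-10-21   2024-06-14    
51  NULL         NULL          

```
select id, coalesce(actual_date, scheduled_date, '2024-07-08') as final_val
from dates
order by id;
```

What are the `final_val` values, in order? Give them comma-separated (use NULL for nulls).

id=40: actual_date=2024-08-08 → 2024-08-08
id=41: actual_date=2024-11-14 → 2024-11-14
id=42: actual_date=NULL, scheduled_date=2024-10-21 → 2024-10-21
id=43: actual_date=2024-03-03 → 2024-03-03
id=44: actual_date=NULL, scheduled_date=NULL, → literal 2024-07-08 → 2024-07-08
id=45: actual_date=2024-01-08 → 2024-01-08
id=46: actual_date=2024-02-14 → 2024-02-14
id=47: actual_date=2024-09-14 → 2024-09-14
id=48: actual_date=NULL, scheduled_date=2024-03-21 → 2024-03-21
id=49: actual_date=2024-02-03 → 2024-02-03
id=50: actual_date=2024-10-21 → 2024-10-21
id=51: actual_date=NULL, scheduled_date=NULL, → literal 2024-07-08 → 2024-07-08

2024-08-08, 2024-11-14, 2024-10-21, 2024-03-03, 2024-07-08, 2024-01-08, 2024-02-14, 2024-09-14, 2024-03-21, 2024-02-03, 2024-10-21, 2024-07-08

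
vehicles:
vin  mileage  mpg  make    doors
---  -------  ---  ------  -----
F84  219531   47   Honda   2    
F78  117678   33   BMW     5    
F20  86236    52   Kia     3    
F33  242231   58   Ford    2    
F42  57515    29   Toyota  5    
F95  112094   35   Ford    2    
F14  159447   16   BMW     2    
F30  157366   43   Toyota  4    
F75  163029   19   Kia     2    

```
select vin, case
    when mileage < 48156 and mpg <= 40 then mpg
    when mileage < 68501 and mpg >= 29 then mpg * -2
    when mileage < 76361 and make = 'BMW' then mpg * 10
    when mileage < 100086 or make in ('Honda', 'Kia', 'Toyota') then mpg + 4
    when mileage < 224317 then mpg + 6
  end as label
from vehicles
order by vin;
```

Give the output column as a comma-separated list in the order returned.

22, 56, 47, NULL, -58, 23, 39, 51, 41

vin=F14: mileage < 224317 → 22
vin=F20: mileage < 100086 or make in ('Honda', 'Kia', 'Toyota') → 56
vin=F30: mileage < 100086 or make in ('Honda', 'Kia', 'Toyota') → 47
vin=F33: (no match → NULL) → NULL
vin=F42: mileage < 68501 and mpg >= 29 → -58
vin=F75: mileage < 100086 or make in ('Honda', 'Kia', 'Toyota') → 23
vin=F78: mileage < 224317 → 39
vin=F84: mileage < 100086 or make in ('Honda', 'Kia', 'Toyota') → 51
vin=F95: mileage < 224317 → 41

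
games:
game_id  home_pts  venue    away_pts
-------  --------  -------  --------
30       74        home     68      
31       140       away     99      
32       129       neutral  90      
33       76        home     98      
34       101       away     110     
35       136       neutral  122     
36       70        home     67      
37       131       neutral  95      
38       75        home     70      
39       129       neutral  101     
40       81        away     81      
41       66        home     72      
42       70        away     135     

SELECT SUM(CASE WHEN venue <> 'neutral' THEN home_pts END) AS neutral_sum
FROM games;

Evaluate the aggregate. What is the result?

game_id=30: ✓ → 74
game_id=31: ✓ → 140
game_id=32: ✗
game_id=33: ✓ → 76
game_id=34: ✓ → 101
game_id=35: ✗
game_id=36: ✓ → 70
game_id=37: ✗
game_id=38: ✓ → 75
game_id=39: ✗
game_id=40: ✓ → 81
game_id=41: ✓ → 66
game_id=42: ✓ → 70
neutral_sum = 74 + 140 + 76 + 101 + 70 + 75 + 81 + 66 + 70 = 753

753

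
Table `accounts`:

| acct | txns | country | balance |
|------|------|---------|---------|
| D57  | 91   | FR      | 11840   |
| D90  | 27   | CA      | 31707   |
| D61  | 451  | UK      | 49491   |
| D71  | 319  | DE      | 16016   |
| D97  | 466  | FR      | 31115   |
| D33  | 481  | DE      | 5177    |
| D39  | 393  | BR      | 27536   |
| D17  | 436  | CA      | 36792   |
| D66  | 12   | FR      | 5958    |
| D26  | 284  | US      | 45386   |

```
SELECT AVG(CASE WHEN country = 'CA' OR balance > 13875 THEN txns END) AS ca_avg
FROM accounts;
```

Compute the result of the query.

acct=D57: ✗
acct=D90: ✓ → 27
acct=D61: ✓ → 451
acct=D71: ✓ → 319
acct=D97: ✓ → 466
acct=D33: ✗
acct=D39: ✓ → 393
acct=D17: ✓ → 436
acct=D66: ✗
acct=D26: ✓ → 284
ca_avg = (27 + 451 + 319 + 466 + 393 + 436 + 284) / 7 = 339.4285714286

339.4285714286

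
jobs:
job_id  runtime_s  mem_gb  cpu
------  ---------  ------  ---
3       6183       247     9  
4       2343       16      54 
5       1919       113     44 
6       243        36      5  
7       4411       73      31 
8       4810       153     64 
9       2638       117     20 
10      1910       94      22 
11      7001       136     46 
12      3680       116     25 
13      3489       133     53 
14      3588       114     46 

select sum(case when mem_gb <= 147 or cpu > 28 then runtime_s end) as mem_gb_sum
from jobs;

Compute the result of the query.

36032

job_id=3: ✗
job_id=4: ✓ → 2343
job_id=5: ✓ → 1919
job_id=6: ✓ → 243
job_id=7: ✓ → 4411
job_id=8: ✓ → 4810
job_id=9: ✓ → 2638
job_id=10: ✓ → 1910
job_id=11: ✓ → 7001
job_id=12: ✓ → 3680
job_id=13: ✓ → 3489
job_id=14: ✓ → 3588
mem_gb_sum = 2343 + 1919 + 243 + 4411 + 4810 + 2638 + 1910 + 7001 + 3680 + 3489 + 3588 = 36032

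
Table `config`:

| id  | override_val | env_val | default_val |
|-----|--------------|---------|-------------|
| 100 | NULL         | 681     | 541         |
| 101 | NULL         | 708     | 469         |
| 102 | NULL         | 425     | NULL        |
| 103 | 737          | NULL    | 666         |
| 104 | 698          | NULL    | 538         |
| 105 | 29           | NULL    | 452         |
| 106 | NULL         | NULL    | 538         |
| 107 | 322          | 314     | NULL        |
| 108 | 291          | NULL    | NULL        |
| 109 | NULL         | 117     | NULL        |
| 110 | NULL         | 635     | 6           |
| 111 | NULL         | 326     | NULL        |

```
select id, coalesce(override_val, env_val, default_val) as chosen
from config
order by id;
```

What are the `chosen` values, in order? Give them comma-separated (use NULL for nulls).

681, 708, 425, 737, 698, 29, 538, 322, 291, 117, 635, 326

id=100: override_val=NULL, env_val=681 → 681
id=101: override_val=NULL, env_val=708 → 708
id=102: override_val=NULL, env_val=425 → 425
id=103: override_val=737 → 737
id=104: override_val=698 → 698
id=105: override_val=29 → 29
id=106: override_val=NULL, env_val=NULL, default_val=538 → 538
id=107: override_val=322 → 322
id=108: override_val=291 → 291
id=109: override_val=NULL, env_val=117 → 117
id=110: override_val=NULL, env_val=635 → 635
id=111: override_val=NULL, env_val=326 → 326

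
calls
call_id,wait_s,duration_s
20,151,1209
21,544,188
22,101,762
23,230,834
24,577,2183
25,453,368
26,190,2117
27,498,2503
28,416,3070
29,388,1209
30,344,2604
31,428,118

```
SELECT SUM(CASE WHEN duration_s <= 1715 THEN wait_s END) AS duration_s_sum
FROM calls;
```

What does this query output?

call_id=20: ✓ → 151
call_id=21: ✓ → 544
call_id=22: ✓ → 101
call_id=23: ✓ → 230
call_id=24: ✗
call_id=25: ✓ → 453
call_id=26: ✗
call_id=27: ✗
call_id=28: ✗
call_id=29: ✓ → 388
call_id=30: ✗
call_id=31: ✓ → 428
duration_s_sum = 151 + 544 + 101 + 230 + 453 + 388 + 428 = 2295

2295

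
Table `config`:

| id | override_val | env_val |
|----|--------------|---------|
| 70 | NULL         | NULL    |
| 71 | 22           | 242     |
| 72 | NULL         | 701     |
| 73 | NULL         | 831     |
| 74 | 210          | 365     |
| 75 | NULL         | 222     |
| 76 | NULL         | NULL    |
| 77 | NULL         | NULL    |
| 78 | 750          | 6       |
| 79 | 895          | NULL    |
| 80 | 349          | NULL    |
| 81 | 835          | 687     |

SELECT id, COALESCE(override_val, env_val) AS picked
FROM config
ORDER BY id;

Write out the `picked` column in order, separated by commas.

id=70: override_val=NULL, env_val=NULL (all NULL) → NULL
id=71: override_val=22 → 22
id=72: override_val=NULL, env_val=701 → 701
id=73: override_val=NULL, env_val=831 → 831
id=74: override_val=210 → 210
id=75: override_val=NULL, env_val=222 → 222
id=76: override_val=NULL, env_val=NULL (all NULL) → NULL
id=77: override_val=NULL, env_val=NULL (all NULL) → NULL
id=78: override_val=750 → 750
id=79: override_val=895 → 895
id=80: override_val=349 → 349
id=81: override_val=835 → 835

NULL, 22, 701, 831, 210, 222, NULL, NULL, 750, 895, 349, 835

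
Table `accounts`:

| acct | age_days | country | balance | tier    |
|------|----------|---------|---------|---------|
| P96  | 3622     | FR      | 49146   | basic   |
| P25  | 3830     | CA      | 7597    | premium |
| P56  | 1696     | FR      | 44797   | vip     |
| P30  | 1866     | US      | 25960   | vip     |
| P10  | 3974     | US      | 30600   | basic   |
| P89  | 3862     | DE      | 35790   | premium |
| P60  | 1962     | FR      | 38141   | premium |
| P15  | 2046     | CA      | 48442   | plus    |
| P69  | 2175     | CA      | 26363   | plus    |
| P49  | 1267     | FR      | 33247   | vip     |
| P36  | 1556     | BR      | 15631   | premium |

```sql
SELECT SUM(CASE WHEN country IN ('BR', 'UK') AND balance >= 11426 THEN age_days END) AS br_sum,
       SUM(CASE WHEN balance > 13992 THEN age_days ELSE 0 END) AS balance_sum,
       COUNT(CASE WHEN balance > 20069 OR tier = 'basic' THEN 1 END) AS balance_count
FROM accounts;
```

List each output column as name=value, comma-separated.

br_sum=1556, balance_sum=24026, balance_count=9

[br_sum: country IN ('BR', 'UK') AND balance >= 11426]
acct=P96: ✗
acct=P25: ✗
acct=P56: ✗
acct=P30: ✗
acct=P10: ✗
acct=P89: ✗
acct=P60: ✗
acct=P15: ✗
acct=P69: ✗
acct=P49: ✗
acct=P36: ✓ → 1556
br_sum = 1556
—
[balance_sum: balance > 13992]
acct=P96: ✓ → 3622
acct=P25: ✗
acct=P56: ✓ → 1696
acct=P30: ✓ → 1866
acct=P10: ✓ → 3974
acct=P89: ✓ → 3862
acct=P60: ✓ → 1962
acct=P15: ✓ → 2046
acct=P69: ✓ → 2175
acct=P49: ✓ → 1267
acct=P36: ✓ → 1556
balance_sum = 3622 + 1696 + 1866 + 3974 + 3862 + 1962 + 2046 + 2175 + 1267 + 1556 = 24026
—
[balance_count: balance > 20069 OR tier = 'basic']
acct=P96: ✓ → 1
acct=P25: ✗
acct=P56: ✓ → 1
acct=P30: ✓ → 1
acct=P10: ✓ → 1
acct=P89: ✓ → 1
acct=P60: ✓ → 1
acct=P15: ✓ → 1
acct=P69: ✓ → 1
acct=P49: ✓ → 1
acct=P36: ✗
balance_count = COUNT(1, 1, 1, 1, 1, 1, 1, 1, 1) = 9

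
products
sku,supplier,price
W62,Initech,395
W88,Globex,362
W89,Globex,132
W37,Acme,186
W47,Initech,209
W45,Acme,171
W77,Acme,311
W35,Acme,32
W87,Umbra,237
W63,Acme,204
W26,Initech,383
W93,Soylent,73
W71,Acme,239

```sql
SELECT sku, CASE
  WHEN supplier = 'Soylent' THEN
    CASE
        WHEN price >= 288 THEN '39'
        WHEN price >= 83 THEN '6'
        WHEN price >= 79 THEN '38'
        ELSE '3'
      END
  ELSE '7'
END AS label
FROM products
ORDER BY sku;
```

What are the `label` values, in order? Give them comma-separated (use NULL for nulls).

sku=W26: supplier='Initech' → outer ELSE → 7
sku=W35: supplier='Acme' → outer ELSE → 7
sku=W37: supplier='Acme' → outer ELSE → 7
sku=W45: supplier='Acme' → outer ELSE → 7
sku=W47: supplier='Initech' → outer ELSE → 7
sku=W62: supplier='Initech' → outer ELSE → 7
sku=W63: supplier='Acme' → outer ELSE → 7
sku=W71: supplier='Acme' → outer ELSE → 7
sku=W77: supplier='Acme' → outer ELSE → 7
sku=W87: supplier='Umbra' → outer ELSE → 7
sku=W88: supplier='Globex' → outer ELSE → 7
sku=W89: supplier='Globex' → outer ELSE → 7
sku=W93: supplier='Soylent' → inner[ELSE] → 3

7, 7, 7, 7, 7, 7, 7, 7, 7, 7, 7, 7, 3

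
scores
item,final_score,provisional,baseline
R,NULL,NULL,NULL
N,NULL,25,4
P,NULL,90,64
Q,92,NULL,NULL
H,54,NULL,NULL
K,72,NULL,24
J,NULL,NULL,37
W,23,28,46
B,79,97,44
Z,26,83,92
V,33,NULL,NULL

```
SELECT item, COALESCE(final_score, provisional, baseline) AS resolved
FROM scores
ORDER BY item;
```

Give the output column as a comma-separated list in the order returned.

item=B: final_score=79 → 79
item=H: final_score=54 → 54
item=J: final_score=NULL, provisional=NULL, baseline=37 → 37
item=K: final_score=72 → 72
item=N: final_score=NULL, provisional=25 → 25
item=P: final_score=NULL, provisional=90 → 90
item=Q: final_score=92 → 92
item=R: final_score=NULL, provisional=NULL, baseline=NULL (all NULL) → NULL
item=V: final_score=33 → 33
item=W: final_score=23 → 23
item=Z: final_score=26 → 26

79, 54, 37, 72, 25, 90, 92, NULL, 33, 23, 26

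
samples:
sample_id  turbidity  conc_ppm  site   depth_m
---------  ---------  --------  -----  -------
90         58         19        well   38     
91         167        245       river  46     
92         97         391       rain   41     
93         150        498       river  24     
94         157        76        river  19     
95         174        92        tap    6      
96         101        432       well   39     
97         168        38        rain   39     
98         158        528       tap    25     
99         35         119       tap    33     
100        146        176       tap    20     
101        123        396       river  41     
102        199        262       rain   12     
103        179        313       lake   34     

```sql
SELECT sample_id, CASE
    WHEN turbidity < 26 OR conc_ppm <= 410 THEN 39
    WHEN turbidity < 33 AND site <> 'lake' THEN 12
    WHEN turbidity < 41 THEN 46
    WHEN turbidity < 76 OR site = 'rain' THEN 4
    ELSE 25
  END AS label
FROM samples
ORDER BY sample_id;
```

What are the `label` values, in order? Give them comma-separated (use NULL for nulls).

sample_id=90: turbidity < 26 OR conc_ppm <= 410 → 39
sample_id=91: turbidity < 26 OR conc_ppm <= 410 → 39
sample_id=92: turbidity < 26 OR conc_ppm <= 410 → 39
sample_id=93: ELSE → 25
sample_id=94: turbidity < 26 OR conc_ppm <= 410 → 39
sample_id=95: turbidity < 26 OR conc_ppm <= 410 → 39
sample_id=96: ELSE → 25
sample_id=97: turbidity < 26 OR conc_ppm <= 410 → 39
sample_id=98: ELSE → 25
sample_id=99: turbidity < 26 OR conc_ppm <= 410 → 39
sample_id=100: turbidity < 26 OR conc_ppm <= 410 → 39
sample_id=101: turbidity < 26 OR conc_ppm <= 410 → 39
sample_id=102: turbidity < 26 OR conc_ppm <= 410 → 39
sample_id=103: turbidity < 26 OR conc_ppm <= 410 → 39

39, 39, 39, 25, 39, 39, 25, 39, 25, 39, 39, 39, 39, 39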